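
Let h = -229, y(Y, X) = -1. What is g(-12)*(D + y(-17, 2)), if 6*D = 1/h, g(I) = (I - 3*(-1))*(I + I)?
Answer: -49500/229 ≈ -216.16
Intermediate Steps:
g(I) = 2*I*(3 + I) (g(I) = (I + 3)*(2*I) = (3 + I)*(2*I) = 2*I*(3 + I))
D = -1/1374 (D = (1/6)/(-229) = (1/6)*(-1/229) = -1/1374 ≈ -0.00072780)
g(-12)*(D + y(-17, 2)) = (2*(-12)*(3 - 12))*(-1/1374 - 1) = (2*(-12)*(-9))*(-1375/1374) = 216*(-1375/1374) = -49500/229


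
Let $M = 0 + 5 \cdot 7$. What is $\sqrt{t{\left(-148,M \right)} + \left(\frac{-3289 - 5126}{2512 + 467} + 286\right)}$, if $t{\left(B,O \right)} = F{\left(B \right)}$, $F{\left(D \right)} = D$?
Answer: $\frac{\sqrt{14809933}}{331} \approx 11.626$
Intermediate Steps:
$M = 35$ ($M = 0 + 35 = 35$)
$t{\left(B,O \right)} = B$
$\sqrt{t{\left(-148,M \right)} + \left(\frac{-3289 - 5126}{2512 + 467} + 286\right)} = \sqrt{-148 + \left(\frac{-3289 - 5126}{2512 + 467} + 286\right)} = \sqrt{-148 + \left(- \frac{8415}{2979} + 286\right)} = \sqrt{-148 + \left(\left(-8415\right) \frac{1}{2979} + 286\right)} = \sqrt{-148 + \left(- \frac{935}{331} + 286\right)} = \sqrt{-148 + \frac{93731}{331}} = \sqrt{\frac{44743}{331}} = \frac{\sqrt{14809933}}{331}$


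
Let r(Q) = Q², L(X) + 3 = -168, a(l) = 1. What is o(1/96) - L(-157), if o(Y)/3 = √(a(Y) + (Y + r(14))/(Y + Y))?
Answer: 171 + 9*√4182/2 ≈ 462.01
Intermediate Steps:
L(X) = -171 (L(X) = -3 - 168 = -171)
o(Y) = 3*√(1 + (196 + Y)/(2*Y)) (o(Y) = 3*√(1 + (Y + 14²)/(Y + Y)) = 3*√(1 + (Y + 196)/((2*Y))) = 3*√(1 + (196 + Y)*(1/(2*Y))) = 3*√(1 + (196 + Y)/(2*Y)))
o(1/96) - L(-157) = 3*√(6 + 392/(1/96))/2 - 1*(-171) = 3*√(6 + 392/(1/96))/2 + 171 = 3*√(6 + 392*96)/2 + 171 = 3*√(6 + 37632)/2 + 171 = 3*√37638/2 + 171 = 3*(3*√4182)/2 + 171 = 9*√4182/2 + 171 = 171 + 9*√4182/2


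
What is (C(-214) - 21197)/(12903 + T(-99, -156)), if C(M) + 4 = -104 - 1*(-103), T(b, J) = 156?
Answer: -21202/13059 ≈ -1.6236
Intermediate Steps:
C(M) = -5 (C(M) = -4 + (-104 - 1*(-103)) = -4 + (-104 + 103) = -4 - 1 = -5)
(C(-214) - 21197)/(12903 + T(-99, -156)) = (-5 - 21197)/(12903 + 156) = -21202/13059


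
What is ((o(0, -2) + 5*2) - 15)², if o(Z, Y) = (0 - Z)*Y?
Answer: 25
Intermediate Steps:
o(Z, Y) = -Y*Z (o(Z, Y) = (-Z)*Y = -Y*Z)
((o(0, -2) + 5*2) - 15)² = ((-1*(-2)*0 + 5*2) - 15)² = ((0 + 10) - 15)² = (10 - 15)² = (-5)² = 25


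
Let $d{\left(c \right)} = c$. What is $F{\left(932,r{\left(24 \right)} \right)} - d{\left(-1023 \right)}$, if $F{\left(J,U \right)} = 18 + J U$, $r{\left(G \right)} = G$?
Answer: $23409$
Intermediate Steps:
$F{\left(932,r{\left(24 \right)} \right)} - d{\left(-1023 \right)} = \left(18 + 932 \cdot 24\right) - -1023 = \left(18 + 22368\right) + 1023 = 22386 + 1023 = 23409$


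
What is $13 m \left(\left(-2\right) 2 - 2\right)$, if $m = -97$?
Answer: $7566$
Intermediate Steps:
$13 m \left(\left(-2\right) 2 - 2\right) = 13 \left(-97\right) \left(\left(-2\right) 2 - 2\right) = - 1261 \left(-4 - 2\right) = \left(-1261\right) \left(-6\right) = 7566$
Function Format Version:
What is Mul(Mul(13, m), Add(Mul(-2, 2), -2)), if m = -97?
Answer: 7566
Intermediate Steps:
Mul(Mul(13, m), Add(Mul(-2, 2), -2)) = Mul(Mul(13, -97), Add(Mul(-2, 2), -2)) = Mul(-1261, Add(-4, -2)) = Mul(-1261, -6) = 7566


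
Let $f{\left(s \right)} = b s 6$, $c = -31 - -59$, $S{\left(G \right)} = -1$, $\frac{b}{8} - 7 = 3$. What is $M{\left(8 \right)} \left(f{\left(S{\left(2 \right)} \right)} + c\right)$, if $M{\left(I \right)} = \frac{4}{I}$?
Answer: $-226$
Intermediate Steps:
$b = 80$ ($b = 56 + 8 \cdot 3 = 56 + 24 = 80$)
$c = 28$ ($c = -31 + 59 = 28$)
$f{\left(s \right)} = 480 s$ ($f{\left(s \right)} = 80 s 6 = 480 s$)
$M{\left(8 \right)} \left(f{\left(S{\left(2 \right)} \right)} + c\right) = \frac{4}{8} \left(480 \left(-1\right) + 28\right) = 4 \cdot \frac{1}{8} \left(-480 + 28\right) = \frac{1}{2} \left(-452\right) = -226$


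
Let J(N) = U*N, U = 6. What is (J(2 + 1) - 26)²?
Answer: 64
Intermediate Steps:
J(N) = 6*N
(J(2 + 1) - 26)² = (6*(2 + 1) - 26)² = (6*3 - 26)² = (18 - 26)² = (-8)² = 64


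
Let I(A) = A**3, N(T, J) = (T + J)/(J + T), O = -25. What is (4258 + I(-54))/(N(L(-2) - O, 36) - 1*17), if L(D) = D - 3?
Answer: 76603/8 ≈ 9575.4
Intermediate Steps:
L(D) = -3 + D
N(T, J) = 1 (N(T, J) = (J + T)/(J + T) = 1)
(4258 + I(-54))/(N(L(-2) - O, 36) - 1*17) = (4258 + (-54)**3)/(1 - 1*17) = (4258 - 157464)/(1 - 17) = -153206/(-16) = -153206*(-1/16) = 76603/8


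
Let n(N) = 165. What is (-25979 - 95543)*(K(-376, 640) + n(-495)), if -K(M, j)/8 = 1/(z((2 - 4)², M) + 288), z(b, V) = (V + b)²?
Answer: -173783082949/8667 ≈ -2.0051e+7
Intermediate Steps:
K(M, j) = -8/(288 + (4 + M)²) (K(M, j) = -8/((M + (2 - 4)²)² + 288) = -8/((M + (-2)²)² + 288) = -8/((M + 4)² + 288) = -8/((4 + M)² + 288) = -8/(288 + (4 + M)²))
(-25979 - 95543)*(K(-376, 640) + n(-495)) = (-25979 - 95543)*(-8/(288 + (4 - 376)²) + 165) = -121522*(-8/(288 + (-372)²) + 165) = -121522*(-8/(288 + 138384) + 165) = -121522*(-8/138672 + 165) = -121522*(-8*1/138672 + 165) = -121522*(-1/17334 + 165) = -121522*2860109/17334 = -173783082949/8667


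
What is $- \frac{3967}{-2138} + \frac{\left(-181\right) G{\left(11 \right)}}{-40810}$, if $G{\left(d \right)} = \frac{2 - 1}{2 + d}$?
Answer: $\frac{526249872}{283568285} \approx 1.8558$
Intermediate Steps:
$G{\left(d \right)} = \frac{1}{2 + d}$ ($G{\left(d \right)} = 1 \frac{1}{2 + d} = \frac{1}{2 + d}$)
$- \frac{3967}{-2138} + \frac{\left(-181\right) G{\left(11 \right)}}{-40810} = - \frac{3967}{-2138} + \frac{\left(-181\right) \frac{1}{2 + 11}}{-40810} = \left(-3967\right) \left(- \frac{1}{2138}\right) + - \frac{181}{13} \left(- \frac{1}{40810}\right) = \frac{3967}{2138} + \left(-181\right) \frac{1}{13} \left(- \frac{1}{40810}\right) = \frac{3967}{2138} - - \frac{181}{530530} = \frac{3967}{2138} + \frac{181}{530530} = \frac{526249872}{283568285}$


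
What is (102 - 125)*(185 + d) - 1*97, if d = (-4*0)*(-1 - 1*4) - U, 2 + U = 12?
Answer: -4122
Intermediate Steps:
U = 10 (U = -2 + 12 = 10)
d = -10 (d = (-4*0)*(-1 - 1*4) - 1*10 = 0*(-1 - 4) - 10 = 0*(-5) - 10 = 0 - 10 = -10)
(102 - 125)*(185 + d) - 1*97 = (102 - 125)*(185 - 10) - 1*97 = -23*175 - 97 = -4025 - 97 = -4122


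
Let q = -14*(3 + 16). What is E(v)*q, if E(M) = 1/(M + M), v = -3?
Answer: 133/3 ≈ 44.333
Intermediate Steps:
E(M) = 1/(2*M)
q = -266 (q = -14*19 = -266)
E(v)*q = ((½)/(-3))*(-266) = ((½)*(-⅓))*(-266) = -⅙*(-266) = 133/3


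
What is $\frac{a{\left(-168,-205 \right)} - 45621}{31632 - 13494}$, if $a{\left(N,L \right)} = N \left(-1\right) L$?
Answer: $- \frac{26687}{6046} \approx -4.414$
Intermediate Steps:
$a{\left(N,L \right)} = - L N$ ($a{\left(N,L \right)} = - N L = - L N$)
$\frac{a{\left(-168,-205 \right)} - 45621}{31632 - 13494} = \frac{\left(-1\right) \left(-205\right) \left(-168\right) - 45621}{31632 - 13494} = \frac{-34440 - 45621}{18138} = \left(-80061\right) \frac{1}{18138} = - \frac{26687}{6046}$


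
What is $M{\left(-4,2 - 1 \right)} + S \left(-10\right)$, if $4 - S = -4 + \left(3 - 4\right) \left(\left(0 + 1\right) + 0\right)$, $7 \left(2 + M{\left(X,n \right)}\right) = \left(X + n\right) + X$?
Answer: $-93$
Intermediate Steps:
$M{\left(X,n \right)} = -2 + \frac{n}{7} + \frac{2 X}{7}$ ($M{\left(X,n \right)} = -2 + \frac{\left(X + n\right) + X}{7} = -2 + \frac{n + 2 X}{7} = -2 + \left(\frac{n}{7} + \frac{2 X}{7}\right) = -2 + \frac{n}{7} + \frac{2 X}{7}$)
$S = 9$ ($S = 4 - \left(-4 + \left(3 - 4\right) \left(\left(0 + 1\right) + 0\right)\right) = 4 - \left(-4 - \left(1 + 0\right)\right) = 4 - \left(-4 - 1\right) = 4 - -5 = 4 + 5 = 9$)
$M{\left(-4,2 - 1 \right)} + S \left(-10\right) = \left(-2 + \frac{2 - 1}{7} + \frac{2}{7} \left(-4\right)\right) + 9 \left(-10\right) = \left(-2 + \frac{2 - 1}{7} - \frac{8}{7}\right) - 90 = \left(-2 + \frac{1}{7} \cdot 1 - \frac{8}{7}\right) - 90 = \left(-2 + \frac{1}{7} - \frac{8}{7}\right) - 90 = -3 - 90 = -93$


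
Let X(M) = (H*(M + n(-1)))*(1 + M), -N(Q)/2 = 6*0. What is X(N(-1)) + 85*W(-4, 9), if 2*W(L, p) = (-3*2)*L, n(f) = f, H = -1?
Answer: 1021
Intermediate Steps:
N(Q) = 0 (N(Q) = -12*0 = -2*0 = 0)
W(L, p) = -3*L (W(L, p) = ((-3*2)*L)/2 = (-6*L)/2 = -3*L)
X(M) = (1 + M)*(1 - M) (X(M) = (-(M - 1))*(1 + M) = (-(-1 + M))*(1 + M) = (1 - M)*(1 + M) = (1 + M)*(1 - M))
X(N(-1)) + 85*W(-4, 9) = (1 - 1*0**2) + 85*(-3*(-4)) = (1 - 1*0) + 85*12 = (1 + 0) + 1020 = 1 + 1020 = 1021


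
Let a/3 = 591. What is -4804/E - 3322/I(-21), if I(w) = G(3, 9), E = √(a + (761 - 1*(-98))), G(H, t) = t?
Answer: -3322/9 - 1201*√658/329 ≈ -462.75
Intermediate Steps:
a = 1773 (a = 3*591 = 1773)
E = 2*√658 (E = √(1773 + (761 - 1*(-98))) = √(1773 + (761 + 98)) = √(1773 + 859) = √2632 = 2*√658 ≈ 51.303)
I(w) = 9
-4804/E - 3322/I(-21) = -4804*√658/1316 - 3322/9 = -1201*√658/329 - 3322*⅑ = -1201*√658/329 - 3322/9 = -3322/9 - 1201*√658/329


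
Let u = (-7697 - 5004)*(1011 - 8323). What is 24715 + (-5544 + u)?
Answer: 92888883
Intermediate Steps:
u = 92869712 (u = -12701*(-7312) = 92869712)
24715 + (-5544 + u) = 24715 + (-5544 + 92869712) = 24715 + 92864168 = 92888883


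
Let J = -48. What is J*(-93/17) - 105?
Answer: 2679/17 ≈ 157.59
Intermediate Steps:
J*(-93/17) - 105 = -(-4464)/17 - 105 = -48*(-93/17) - 105 = 4464/17 - 105 = 2679/17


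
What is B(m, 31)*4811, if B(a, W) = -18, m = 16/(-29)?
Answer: -86598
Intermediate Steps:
m = -16/29 (m = 16*(-1/29) = -16/29 ≈ -0.55172)
B(m, 31)*4811 = -18*4811 = -86598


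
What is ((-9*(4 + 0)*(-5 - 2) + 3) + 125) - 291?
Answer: 89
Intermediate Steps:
((-9*(4 + 0)*(-5 - 2) + 3) + 125) - 291 = ((-36*(-7) + 3) + 125) - 291 = ((-9*(-28) + 3) + 125) - 291 = ((252 + 3) + 125) - 291 = (255 + 125) - 291 = 380 - 291 = 89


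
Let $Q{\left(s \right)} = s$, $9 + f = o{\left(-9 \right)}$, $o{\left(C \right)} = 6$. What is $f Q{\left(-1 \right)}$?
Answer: $3$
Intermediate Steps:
$f = -3$ ($f = -9 + 6 = -3$)
$f Q{\left(-1 \right)} = \left(-3\right) \left(-1\right) = 3$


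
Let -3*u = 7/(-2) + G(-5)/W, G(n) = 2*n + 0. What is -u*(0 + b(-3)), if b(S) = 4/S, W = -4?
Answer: 4/9 ≈ 0.44444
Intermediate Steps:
G(n) = 2*n
u = ⅓ (u = -(7/(-2) + (2*(-5))/(-4))/3 = -(7*(-½) - 10*(-¼))/3 = -(-7/2 + 5/2)/3 = -⅓*(-1) = ⅓ ≈ 0.33333)
-u*(0 + b(-3)) = -(0 + 4/(-3))/3 = -(0 + 4*(-⅓))/3 = -(0 - 4/3)/3 = -(-4)/(3*3) = -1*(-4/9) = 4/9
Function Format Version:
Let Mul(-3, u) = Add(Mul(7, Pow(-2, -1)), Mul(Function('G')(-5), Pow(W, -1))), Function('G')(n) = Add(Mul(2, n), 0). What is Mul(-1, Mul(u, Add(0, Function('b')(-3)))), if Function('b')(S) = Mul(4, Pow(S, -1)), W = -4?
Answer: Rational(4, 9) ≈ 0.44444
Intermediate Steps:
Function('G')(n) = Mul(2, n)
u = Rational(1, 3) (u = Mul(Rational(-1, 3), Add(Mul(7, Pow(-2, -1)), Mul(Mul(2, -5), Pow(-4, -1)))) = Mul(Rational(-1, 3), Add(Mul(7, Rational(-1, 2)), Mul(-10, Rational(-1, 4)))) = Mul(Rational(-1, 3), Add(Rational(-7, 2), Rational(5, 2))) = Mul(Rational(-1, 3), -1) = Rational(1, 3) ≈ 0.33333)
Mul(-1, Mul(u, Add(0, Function('b')(-3)))) = Mul(-1, Mul(Rational(1, 3), Add(0, Mul(4, Pow(-3, -1))))) = Mul(-1, Mul(Rational(1, 3), Add(0, Mul(4, Rational(-1, 3))))) = Mul(-1, Mul(Rational(1, 3), Add(0, Rational(-4, 3)))) = Mul(-1, Mul(Rational(1, 3), Rational(-4, 3))) = Mul(-1, Rational(-4, 9)) = Rational(4, 9)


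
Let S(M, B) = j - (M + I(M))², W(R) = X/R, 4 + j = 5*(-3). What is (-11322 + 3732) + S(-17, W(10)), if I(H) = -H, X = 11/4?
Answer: -7609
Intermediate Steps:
X = 11/4 (X = 11*(¼) = 11/4 ≈ 2.7500)
j = -19 (j = -4 + 5*(-3) = -4 - 15 = -19)
W(R) = 11/(4*R)
S(M, B) = -19 (S(M, B) = -19 - (M - M)² = -19 - 1*0² = -19 - 1*0 = -19 + 0 = -19)
(-11322 + 3732) + S(-17, W(10)) = (-11322 + 3732) - 19 = -7590 - 19 = -7609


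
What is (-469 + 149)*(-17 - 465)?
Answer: 154240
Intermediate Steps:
(-469 + 149)*(-17 - 465) = -320*(-482) = 154240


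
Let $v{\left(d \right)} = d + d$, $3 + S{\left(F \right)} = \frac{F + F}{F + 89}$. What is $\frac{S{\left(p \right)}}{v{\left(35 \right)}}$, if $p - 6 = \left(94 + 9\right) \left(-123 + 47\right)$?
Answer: $- \frac{1511}{108262} \approx -0.013957$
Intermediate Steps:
$p = -7822$ ($p = 6 + \left(94 + 9\right) \left(-123 + 47\right) = 6 + 103 \left(-76\right) = 6 - 7828 = -7822$)
$S{\left(F \right)} = -3 + \frac{2 F}{89 + F}$ ($S{\left(F \right)} = -3 + \frac{F + F}{F + 89} = -3 + \frac{2 F}{89 + F}$)
$v{\left(d \right)} = 2 d$
$\frac{S{\left(p \right)}}{v{\left(35 \right)}} = \frac{\frac{1}{89 - 7822} \left(-267 - -7822\right)}{2 \cdot 35} = \frac{\frac{1}{-7733} \left(-267 + 7822\right)}{70} = \left(- \frac{1}{7733}\right) 7555 \cdot \frac{1}{70} = \left(- \frac{7555}{7733}\right) \frac{1}{70} = - \frac{1511}{108262}$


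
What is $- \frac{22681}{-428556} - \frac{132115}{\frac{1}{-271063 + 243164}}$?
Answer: $\frac{1579604440072741}{428556} \approx 3.6859 \cdot 10^{9}$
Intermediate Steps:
$- \frac{22681}{-428556} - \frac{132115}{\frac{1}{-271063 + 243164}} = \left(-22681\right) \left(- \frac{1}{428556}\right) - \frac{132115}{\frac{1}{-27899}} = \frac{22681}{428556} - \frac{132115}{- \frac{1}{27899}} = \frac{22681}{428556} - -3685876385 = \frac{22681}{428556} + 3685876385 = \frac{1579604440072741}{428556}$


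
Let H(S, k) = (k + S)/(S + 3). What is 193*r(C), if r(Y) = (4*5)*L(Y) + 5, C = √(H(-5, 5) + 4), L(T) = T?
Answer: 8685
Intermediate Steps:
H(S, k) = (S + k)/(3 + S)
C = 2 (C = √((-5 + 5)/(3 - 5) + 4) = √(0/(-2) + 4) = √(-½*0 + 4) = √(0 + 4) = √4 = 2)
r(Y) = 5 + 20*Y (r(Y) = (4*5)*Y + 5 = 20*Y + 5 = 5 + 20*Y)
193*r(C) = 193*(5 + 20*2) = 193*(5 + 40) = 193*45 = 8685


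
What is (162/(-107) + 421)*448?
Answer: 20108480/107 ≈ 1.8793e+5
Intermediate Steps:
(162/(-107) + 421)*448 = (162*(-1/107) + 421)*448 = (-162/107 + 421)*448 = (44885/107)*448 = 20108480/107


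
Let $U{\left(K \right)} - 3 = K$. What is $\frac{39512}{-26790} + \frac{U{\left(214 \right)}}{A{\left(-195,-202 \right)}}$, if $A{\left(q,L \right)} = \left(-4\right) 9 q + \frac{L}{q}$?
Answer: $- \frac{199106539}{137888130} \approx -1.444$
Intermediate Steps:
$A{\left(q,L \right)} = - 36 q + \frac{L}{q}$
$U{\left(K \right)} = 3 + K$
$\frac{39512}{-26790} + \frac{U{\left(214 \right)}}{A{\left(-195,-202 \right)}} = \frac{39512}{-26790} + \frac{3 + 214}{\left(-36\right) \left(-195\right) - \frac{202}{-195}} = 39512 \left(- \frac{1}{26790}\right) + \frac{217}{7020 - - \frac{202}{195}} = - \frac{19756}{13395} + \frac{217}{7020 + \frac{202}{195}} = - \frac{19756}{13395} + \frac{217}{\frac{1369102}{195}} = - \frac{19756}{13395} + 217 \cdot \frac{195}{1369102} = - \frac{19756}{13395} + \frac{6045}{195586} = - \frac{199106539}{137888130}$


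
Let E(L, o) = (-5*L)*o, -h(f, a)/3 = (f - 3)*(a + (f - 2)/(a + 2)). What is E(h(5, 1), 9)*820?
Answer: 442800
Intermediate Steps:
h(f, a) = -3*(-3 + f)*(a + (-2 + f)/(2 + a)) (h(f, a) = -3*(f - 3)*(a + (f - 2)/(a + 2)) = -3*(-3 + f)*(a + (-2 + f)/(2 + a)))
E(L, o) = -5*L*o
E(h(5, 1), 9)*820 = -5*3*(-6 - 1*5² + 3*1² + 5*5 + 6*1 - 1*5*1² - 2*1*5)/(2 + 1)*9*820 = -5*3*(-6 - 1*25 + 3*1 + 25 + 6 - 1*5*1 - 10)/3*9*820 = -5*3*(⅓)*(-6 - 25 + 3 + 25 + 6 - 5 - 10)*9*820 = -5*3*(⅓)*(-12)*9*820 = -5*(-12)*9*820 = 540*820 = 442800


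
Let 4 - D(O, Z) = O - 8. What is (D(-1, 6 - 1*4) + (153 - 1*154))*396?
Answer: 4752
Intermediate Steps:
D(O, Z) = 12 - O (D(O, Z) = 4 - (O - 8) = 4 - (-8 + O) = 4 + (8 - O) = 12 - O)
(D(-1, 6 - 1*4) + (153 - 1*154))*396 = ((12 - 1*(-1)) + (153 - 1*154))*396 = ((12 + 1) + (153 - 154))*396 = (13 - 1)*396 = 12*396 = 4752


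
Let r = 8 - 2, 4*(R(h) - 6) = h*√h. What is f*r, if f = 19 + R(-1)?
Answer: 150 - 3*I/2 ≈ 150.0 - 1.5*I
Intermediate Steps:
R(h) = 6 + h^(3/2)/4 (R(h) = 6 + (h*√h)/4 = 6 + h^(3/2)/4)
r = 6
f = 25 - I/4 (f = 19 + (6 + (-1)^(3/2)/4) = 19 + (6 + (-I)/4) = 19 + (6 - I/4) = 25 - I/4 ≈ 25.0 - 0.25*I)
f*r = (25 - I/4)*6 = 150 - 3*I/2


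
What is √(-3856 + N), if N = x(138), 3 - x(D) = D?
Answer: I*√3991 ≈ 63.174*I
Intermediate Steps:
x(D) = 3 - D
N = -135 (N = 3 - 1*138 = 3 - 138 = -135)
√(-3856 + N) = √(-3856 - 135) = √(-3991) = I*√3991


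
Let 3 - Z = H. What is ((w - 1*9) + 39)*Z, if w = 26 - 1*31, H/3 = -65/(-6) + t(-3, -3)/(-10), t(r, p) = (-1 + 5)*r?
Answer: -1655/2 ≈ -827.50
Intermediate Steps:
t(r, p) = 4*r
H = 361/10 (H = 3*(-65/(-6) + (4*(-3))/(-10)) = 3*(-65*(-⅙) - 12*(-⅒)) = 3*(65/6 + 6/5) = 3*(361/30) = 361/10 ≈ 36.100)
w = -5 (w = 26 - 31 = -5)
Z = -331/10 (Z = 3 - 1*361/10 = 3 - 361/10 = -331/10 ≈ -33.100)
((w - 1*9) + 39)*Z = ((-5 - 1*9) + 39)*(-331/10) = ((-5 - 9) + 39)*(-331/10) = (-14 + 39)*(-331/10) = 25*(-331/10) = -1655/2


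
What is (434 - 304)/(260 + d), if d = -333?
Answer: -130/73 ≈ -1.7808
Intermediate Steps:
(434 - 304)/(260 + d) = (434 - 304)/(260 - 333) = 130/(-73) = 130*(-1/73) = -130/73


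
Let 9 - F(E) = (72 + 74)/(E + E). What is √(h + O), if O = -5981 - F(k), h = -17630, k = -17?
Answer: I*√6827421/17 ≈ 153.7*I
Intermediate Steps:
F(E) = 9 - 73/E (F(E) = 9 - (72 + 74)/(E + E) = 9 - 146/(2*E) = 9 - 146*1/(2*E) = 9 - 73/E)
O = -101903/17 (O = -5981 - (9 - 73/(-17)) = -5981 - (9 - 73*(-1/17)) = -5981 - (9 + 73/17) = -5981 - 1*226/17 = -5981 - 226/17 = -101903/17 ≈ -5994.3)
√(h + O) = √(-17630 - 101903/17) = √(-401613/17) = I*√6827421/17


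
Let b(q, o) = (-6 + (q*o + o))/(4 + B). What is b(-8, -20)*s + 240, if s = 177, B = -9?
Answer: -22518/5 ≈ -4503.6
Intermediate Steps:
b(q, o) = 6/5 - o/5 - o*q/5 (b(q, o) = (-6 + (q*o + o))/(4 - 9) = (-6 + (o*q + o))/(-5) = (-6 + (o + o*q))*(-1/5) = (-6 + o + o*q)*(-1/5) = 6/5 - o/5 - o*q/5)
b(-8, -20)*s + 240 = (6/5 - 1/5*(-20) - 1/5*(-20)*(-8))*177 + 240 = (6/5 + 4 - 32)*177 + 240 = -134/5*177 + 240 = -23718/5 + 240 = -22518/5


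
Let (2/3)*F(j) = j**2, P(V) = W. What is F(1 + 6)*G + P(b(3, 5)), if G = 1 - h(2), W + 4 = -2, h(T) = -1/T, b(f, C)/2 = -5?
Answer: 417/4 ≈ 104.25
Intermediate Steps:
b(f, C) = -10 (b(f, C) = 2*(-5) = -10)
W = -6 (W = -4 - 2 = -6)
P(V) = -6
F(j) = 3*j**2/2
G = 3/2 (G = 1 - (-1)/2 = 1 - 1*(-1/2) = 1 + 1/2 = 3/2 ≈ 1.5000)
F(1 + 6)*G + P(b(3, 5)) = (3*(1 + 6)**2/2)*(3/2) - 6 = ((3/2)*7**2)*(3/2) - 6 = ((3/2)*49)*(3/2) - 6 = (147/2)*(3/2) - 6 = 441/4 - 6 = 417/4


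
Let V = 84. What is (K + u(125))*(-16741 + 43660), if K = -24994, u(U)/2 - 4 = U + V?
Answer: -661345992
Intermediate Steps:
u(U) = 176 + 2*U (u(U) = 8 + 2*(U + 84) = 8 + 2*(84 + U) = 8 + (168 + 2*U) = 176 + 2*U)
(K + u(125))*(-16741 + 43660) = (-24994 + (176 + 2*125))*(-16741 + 43660) = (-24994 + (176 + 250))*26919 = (-24994 + 426)*26919 = -24568*26919 = -661345992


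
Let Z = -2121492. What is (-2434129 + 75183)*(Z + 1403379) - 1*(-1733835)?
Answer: 1693991522733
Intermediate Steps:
(-2434129 + 75183)*(Z + 1403379) - 1*(-1733835) = (-2434129 + 75183)*(-2121492 + 1403379) - 1*(-1733835) = -2358946*(-718113) + 1733835 = 1693989788898 + 1733835 = 1693991522733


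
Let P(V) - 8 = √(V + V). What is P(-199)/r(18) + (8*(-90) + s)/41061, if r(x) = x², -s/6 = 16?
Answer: 5342/1108647 + I*√398/324 ≈ 0.0048185 + 0.061574*I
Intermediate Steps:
s = -96 (s = -6*16 = -96)
P(V) = 8 + √2*√V (P(V) = 8 + √(V + V) = 8 + √(2*V) = 8 + √2*√V)
P(-199)/r(18) + (8*(-90) + s)/41061 = (8 + √2*√(-199))/(18²) + (8*(-90) - 96)/41061 = (8 + √2*(I*√199))/324 + (-720 - 96)*(1/41061) = (8 + I*√398)*(1/324) - 816*1/41061 = (2/81 + I*√398/324) - 272/13687 = 5342/1108647 + I*√398/324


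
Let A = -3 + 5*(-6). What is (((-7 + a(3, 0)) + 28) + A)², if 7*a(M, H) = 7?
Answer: 121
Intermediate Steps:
a(M, H) = 1 (a(M, H) = (⅐)*7 = 1)
A = -33 (A = -3 - 30 = -33)
(((-7 + a(3, 0)) + 28) + A)² = (((-7 + 1) + 28) - 33)² = ((-6 + 28) - 33)² = (22 - 33)² = (-11)² = 121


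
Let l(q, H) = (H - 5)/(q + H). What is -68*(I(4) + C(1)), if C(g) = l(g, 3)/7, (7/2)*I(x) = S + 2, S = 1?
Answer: -374/7 ≈ -53.429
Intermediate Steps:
l(q, H) = (-5 + H)/(H + q)
I(x) = 6/7 (I(x) = 2*(1 + 2)/7 = (2/7)*3 = 6/7)
C(g) = -2/(7*(3 + g)) (C(g) = ((-5 + 3)/(3 + g))/7 = (-2/(3 + g))*(⅐) = -2/(3 + g)*(⅐) = -2/(7*(3 + g)))
-68*(I(4) + C(1)) = -68*(6/7 - 2/(21 + 7*1)) = -68*(6/7 - 2/(21 + 7)) = -68*(6/7 - 2/28) = -68*(6/7 - 2*1/28) = -68*(6/7 - 1/14) = -68*11/14 = -374/7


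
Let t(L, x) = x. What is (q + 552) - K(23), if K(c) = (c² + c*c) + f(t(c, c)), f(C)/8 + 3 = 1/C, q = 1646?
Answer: 26764/23 ≈ 1163.7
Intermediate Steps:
f(C) = -24 + 8/C
K(c) = -24 + 2*c² + 8/c (K(c) = (c² + c*c) + (-24 + 8/c) = (c² + c²) + (-24 + 8/c) = 2*c² + (-24 + 8/c) = -24 + 2*c² + 8/c)
(q + 552) - K(23) = (1646 + 552) - (-24 + 2*23² + 8/23) = 2198 - (-24 + 2*529 + 8*(1/23)) = 2198 - (-24 + 1058 + 8/23) = 2198 - 1*23790/23 = 2198 - 23790/23 = 26764/23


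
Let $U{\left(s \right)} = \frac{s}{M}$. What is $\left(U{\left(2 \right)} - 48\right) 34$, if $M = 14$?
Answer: $- \frac{11390}{7} \approx -1627.1$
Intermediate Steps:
$U{\left(s \right)} = \frac{s}{14}$
$\left(U{\left(2 \right)} - 48\right) 34 = \left(\frac{1}{14} \cdot 2 - 48\right) 34 = \left(\frac{1}{7} - 48\right) 34 = \left(- \frac{335}{7}\right) 34 = - \frac{11390}{7}$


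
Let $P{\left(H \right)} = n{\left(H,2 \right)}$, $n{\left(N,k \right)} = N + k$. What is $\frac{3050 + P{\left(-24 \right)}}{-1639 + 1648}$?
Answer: $\frac{3028}{9} \approx 336.44$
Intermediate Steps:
$P{\left(H \right)} = 2 + H$ ($P{\left(H \right)} = H + 2 = 2 + H$)
$\frac{3050 + P{\left(-24 \right)}}{-1639 + 1648} = \frac{3050 + \left(2 - 24\right)}{-1639 + 1648} = \frac{3050 - 22}{9} = 3028 \cdot \frac{1}{9} = \frac{3028}{9}$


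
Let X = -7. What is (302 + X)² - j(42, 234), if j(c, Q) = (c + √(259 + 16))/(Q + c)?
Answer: 4003143/46 - 5*√11/276 ≈ 87025.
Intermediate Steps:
j(c, Q) = (c + 5*√11)/(Q + c) (j(c, Q) = (c + √275)/(Q + c) = (c + 5*√11)/(Q + c))
(302 + X)² - j(42, 234) = (302 - 7)² - (42 + 5*√11)/(234 + 42) = 295² - (42 + 5*√11)/276 = 87025 - (42 + 5*√11)/276 = 87025 - (7/46 + 5*√11/276) = 87025 + (-7/46 - 5*√11/276) = 4003143/46 - 5*√11/276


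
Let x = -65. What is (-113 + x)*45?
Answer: -8010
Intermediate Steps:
(-113 + x)*45 = (-113 - 65)*45 = -178*45 = -8010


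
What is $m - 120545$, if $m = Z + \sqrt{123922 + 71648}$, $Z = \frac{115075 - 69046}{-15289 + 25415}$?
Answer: $- \frac{1220592641}{10126} + 3 \sqrt{21730} \approx -1.201 \cdot 10^{5}$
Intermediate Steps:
$Z = \frac{46029}{10126} \approx 4.5456$
$m = \frac{46029}{10126} + 3 \sqrt{21730}$ ($m = \frac{46029}{10126} + \sqrt{123922 + 71648} = \frac{46029}{10126} + \sqrt{195570} = \frac{46029}{10126} + 3 \sqrt{21730} \approx 446.78$)
$m - 120545 = \left(\frac{46029}{10126} + 3 \sqrt{21730}\right) - 120545 = - \frac{1220592641}{10126} + 3 \sqrt{21730}$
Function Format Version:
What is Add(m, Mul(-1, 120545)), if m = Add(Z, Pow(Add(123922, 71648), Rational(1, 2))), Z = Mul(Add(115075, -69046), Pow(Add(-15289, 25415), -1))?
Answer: Add(Rational(-1220592641, 10126), Mul(3, Pow(21730, Rational(1, 2)))) ≈ -1.2010e+5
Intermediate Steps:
Z = Rational(46029, 10126) (Z = Mul(46029, Pow(10126, -1)) = Mul(46029, Rational(1, 10126)) = Rational(46029, 10126) ≈ 4.5456)
m = Add(Rational(46029, 10126), Mul(3, Pow(21730, Rational(1, 2)))) (m = Add(Rational(46029, 10126), Pow(Add(123922, 71648), Rational(1, 2))) = Add(Rational(46029, 10126), Pow(195570, Rational(1, 2))) = Add(Rational(46029, 10126), Mul(3, Pow(21730, Rational(1, 2)))) ≈ 446.78)
Add(m, Mul(-1, 120545)) = Add(Add(Rational(46029, 10126), Mul(3, Pow(21730, Rational(1, 2)))), Mul(-1, 120545)) = Add(Add(Rational(46029, 10126), Mul(3, Pow(21730, Rational(1, 2)))), -120545) = Add(Rational(-1220592641, 10126), Mul(3, Pow(21730, Rational(1, 2))))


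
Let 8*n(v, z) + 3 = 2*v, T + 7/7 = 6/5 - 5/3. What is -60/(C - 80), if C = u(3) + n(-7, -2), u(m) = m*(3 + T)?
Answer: 2400/3101 ≈ 0.77394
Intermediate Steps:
T = -22/15 (T = -1 + (6/5 - 5/3) = -1 - 7/15 = -22/15 ≈ -1.4667)
n(v, z) = -3/8 + v/4 (n(v, z) = -3/8 + (2*v)/8 = -3/8 + v/4)
u(m) = 23*m/15 (u(m) = m*(3 - 22/15) = m*(23/15) = 23*m/15)
C = 99/40 (C = (23/15)*3 + (-3/8 + (1/4)*(-7)) = 23/5 + (-3/8 - 7/4) = 23/5 - 17/8 = 99/40 ≈ 2.4750)
-60/(C - 80) = -60/(99/40 - 80) = -60/(-3101/40) = -60*(-40/3101) = 2400/3101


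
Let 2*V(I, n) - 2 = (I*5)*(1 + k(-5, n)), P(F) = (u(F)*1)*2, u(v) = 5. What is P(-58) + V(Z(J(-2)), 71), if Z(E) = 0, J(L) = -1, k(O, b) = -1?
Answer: 11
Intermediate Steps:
P(F) = 10 (P(F) = (5*1)*2 = 5*2 = 10)
V(I, n) = 1 (V(I, n) = 1 + ((I*5)*(1 - 1))/2 = 1 + ((5*I)*0)/2 = 1 + (½)*0 = 1 + 0 = 1)
P(-58) + V(Z(J(-2)), 71) = 10 + 1 = 11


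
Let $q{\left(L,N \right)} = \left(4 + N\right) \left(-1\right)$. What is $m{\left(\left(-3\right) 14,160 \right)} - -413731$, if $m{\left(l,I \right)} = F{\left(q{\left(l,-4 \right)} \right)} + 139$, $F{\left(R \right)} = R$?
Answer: $413870$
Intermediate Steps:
$q{\left(L,N \right)} = -4 - N$
$m{\left(l,I \right)} = 139$ ($m{\left(l,I \right)} = \left(-4 - -4\right) + 139 = \left(-4 + 4\right) + 139 = 0 + 139 = 139$)
$m{\left(\left(-3\right) 14,160 \right)} - -413731 = 139 - -413731 = 139 + 413731 = 413870$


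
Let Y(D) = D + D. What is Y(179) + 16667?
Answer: 17025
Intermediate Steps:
Y(D) = 2*D
Y(179) + 16667 = 2*179 + 16667 = 358 + 16667 = 17025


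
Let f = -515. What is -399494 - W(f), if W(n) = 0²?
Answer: -399494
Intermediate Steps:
W(n) = 0
-399494 - W(f) = -399494 - 1*0 = -399494 + 0 = -399494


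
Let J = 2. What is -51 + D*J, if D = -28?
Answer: -107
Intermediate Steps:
-51 + D*J = -51 - 28*2 = -51 - 56 = -107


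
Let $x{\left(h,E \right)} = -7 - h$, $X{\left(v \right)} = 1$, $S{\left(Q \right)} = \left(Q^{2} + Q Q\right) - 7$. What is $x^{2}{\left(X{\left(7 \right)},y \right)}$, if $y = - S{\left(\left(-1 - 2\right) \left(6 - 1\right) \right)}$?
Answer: $64$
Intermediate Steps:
$S{\left(Q \right)} = -7 + 2 Q^{2}$ ($S{\left(Q \right)} = \left(Q^{2} + Q^{2}\right) - 7 = 2 Q^{2} - 7 = -7 + 2 Q^{2}$)
$y = -443$ ($y = - (-7 + 2 \left(\left(-1 - 2\right) \left(6 - 1\right)\right)^{2}) = - (-7 + 2 \left(\left(-3\right) 5\right)^{2}) = - (-7 + 2 \left(-15\right)^{2}) = - (-7 + 2 \cdot 225) = - (-7 + 450) = \left(-1\right) 443 = -443$)
$x^{2}{\left(X{\left(7 \right)},y \right)} = \left(-7 - 1\right)^{2} = \left(-8\right)^{2} = 64$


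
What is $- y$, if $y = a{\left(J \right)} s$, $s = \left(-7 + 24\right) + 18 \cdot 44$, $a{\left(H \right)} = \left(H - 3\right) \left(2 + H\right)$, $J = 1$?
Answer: $4854$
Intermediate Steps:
$a{\left(H \right)} = \left(-3 + H\right) \left(2 + H\right)$
$s = 809$ ($s = 17 + 792 = 809$)
$y = -4854$ ($y = \left(-6 + 1^{2} - 1\right) 809 = \left(-6 + 1 - 1\right) 809 = \left(-6\right) 809 = -4854$)
$- y = \left(-1\right) \left(-4854\right) = 4854$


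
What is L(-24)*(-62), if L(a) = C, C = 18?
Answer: -1116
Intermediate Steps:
L(a) = 18
L(-24)*(-62) = 18*(-62) = -1116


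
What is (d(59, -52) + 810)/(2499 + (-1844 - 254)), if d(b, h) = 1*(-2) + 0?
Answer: 808/401 ≈ 2.0150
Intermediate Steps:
d(b, h) = -2 (d(b, h) = -2 + 0 = -2)
(d(59, -52) + 810)/(2499 + (-1844 - 254)) = (-2 + 810)/(2499 + (-1844 - 254)) = 808/(2499 - 2098) = 808/401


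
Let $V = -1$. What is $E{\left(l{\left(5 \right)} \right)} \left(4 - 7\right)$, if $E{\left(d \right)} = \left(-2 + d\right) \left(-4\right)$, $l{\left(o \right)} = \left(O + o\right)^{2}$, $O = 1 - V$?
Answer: $564$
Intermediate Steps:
$O = 2$ ($O = 1 - -1 = 1 + 1 = 2$)
$l{\left(o \right)} = \left(2 + o\right)^{2}$
$E{\left(d \right)} = 8 - 4 d$
$E{\left(l{\left(5 \right)} \right)} \left(4 - 7\right) = \left(8 - 4 \left(2 + 5\right)^{2}\right) \left(4 - 7\right) = \left(8 - 4 \cdot 7^{2}\right) \left(-3\right) = \left(8 - 196\right) \left(-3\right) = \left(-188\right) \left(-3\right) = 564$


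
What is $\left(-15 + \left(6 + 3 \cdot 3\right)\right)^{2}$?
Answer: $0$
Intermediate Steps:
$\left(-15 + \left(6 + 3 \cdot 3\right)\right)^{2} = \left(-15 + \left(6 + 9\right)\right)^{2} = \left(-15 + 15\right)^{2} = 0^{2} = 0$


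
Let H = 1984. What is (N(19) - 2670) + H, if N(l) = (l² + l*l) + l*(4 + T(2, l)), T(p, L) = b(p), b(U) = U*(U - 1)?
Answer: 150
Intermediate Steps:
b(U) = U*(-1 + U)
T(p, L) = p*(-1 + p)
N(l) = 2*l² + 6*l (N(l) = (l² + l*l) + l*(4 + 2*(-1 + 2)) = (l² + l²) + l*(4 + 2*1) = 2*l² + l*(4 + 2) = 2*l² + l*6 = 2*l² + 6*l)
(N(19) - 2670) + H = (2*19*(3 + 19) - 2670) + 1984 = (2*19*22 - 2670) + 1984 = (836 - 2670) + 1984 = -1834 + 1984 = 150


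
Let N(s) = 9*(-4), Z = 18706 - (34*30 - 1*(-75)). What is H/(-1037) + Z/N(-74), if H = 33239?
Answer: -19459211/37332 ≈ -521.25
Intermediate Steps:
Z = 17611 (Z = 18706 - (1020 + 75) = 18706 - 1*1095 = 18706 - 1095 = 17611)
N(s) = -36
H/(-1037) + Z/N(-74) = 33239/(-1037) + 17611/(-36) = 33239*(-1/1037) + 17611*(-1/36) = -33239/1037 - 17611/36 = -19459211/37332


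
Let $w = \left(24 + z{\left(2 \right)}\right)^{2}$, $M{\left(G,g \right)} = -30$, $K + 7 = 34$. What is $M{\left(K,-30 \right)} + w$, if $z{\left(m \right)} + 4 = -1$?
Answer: $331$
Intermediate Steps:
$K = 27$ ($K = -7 + 34 = 27$)
$z{\left(m \right)} = -5$ ($z{\left(m \right)} = -4 - 1 = -5$)
$w = 361$ ($w = \left(24 - 5\right)^{2} = 19^{2} = 361$)
$M{\left(K,-30 \right)} + w = -30 + 361 = 331$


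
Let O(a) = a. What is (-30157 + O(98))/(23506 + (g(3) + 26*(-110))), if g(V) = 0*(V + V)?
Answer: -30059/20646 ≈ -1.4559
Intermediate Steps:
g(V) = 0 (g(V) = 0*(2*V) = 0)
(-30157 + O(98))/(23506 + (g(3) + 26*(-110))) = (-30157 + 98)/(23506 + (0 + 26*(-110))) = -30059/(23506 + (0 - 2860)) = -30059/(23506 - 2860) = -30059/20646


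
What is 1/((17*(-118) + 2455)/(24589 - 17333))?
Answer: 7256/449 ≈ 16.160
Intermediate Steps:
1/((17*(-118) + 2455)/(24589 - 17333)) = 1/((-2006 + 2455)/7256) = 1/(449*(1/7256)) = 1/(449/7256) = 7256/449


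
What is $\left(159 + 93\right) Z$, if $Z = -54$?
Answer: $-13608$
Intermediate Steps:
$\left(159 + 93\right) Z = \left(159 + 93\right) \left(-54\right) = 252 \left(-54\right) = -13608$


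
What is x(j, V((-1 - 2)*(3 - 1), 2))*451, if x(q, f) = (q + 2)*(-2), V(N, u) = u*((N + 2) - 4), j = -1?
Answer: -902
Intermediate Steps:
V(N, u) = u*(-2 + N) (V(N, u) = u*((2 + N) - 4) = u*(-2 + N))
x(q, f) = -4 - 2*q (x(q, f) = (2 + q)*(-2) = -4 - 2*q)
x(j, V((-1 - 2)*(3 - 1), 2))*451 = (-4 - 2*(-1))*451 = (-4 + 2)*451 = -2*451 = -902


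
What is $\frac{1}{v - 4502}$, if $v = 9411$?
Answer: $\frac{1}{4909} \approx 0.00020371$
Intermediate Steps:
$\frac{1}{v - 4502} = \frac{1}{9411 - 4502} = \frac{1}{4909}$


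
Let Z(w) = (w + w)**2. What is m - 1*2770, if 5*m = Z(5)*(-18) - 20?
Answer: -3134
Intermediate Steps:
Z(w) = 4*w**2 (Z(w) = (2*w)**2 = 4*w**2)
m = -364 (m = ((4*5**2)*(-18) - 20)/5 = ((4*25)*(-18) - 20)/5 = (100*(-18) - 20)/5 = (-1800 - 20)/5 = (1/5)*(-1820) = -364)
m - 1*2770 = -364 - 1*2770 = -364 - 2770 = -3134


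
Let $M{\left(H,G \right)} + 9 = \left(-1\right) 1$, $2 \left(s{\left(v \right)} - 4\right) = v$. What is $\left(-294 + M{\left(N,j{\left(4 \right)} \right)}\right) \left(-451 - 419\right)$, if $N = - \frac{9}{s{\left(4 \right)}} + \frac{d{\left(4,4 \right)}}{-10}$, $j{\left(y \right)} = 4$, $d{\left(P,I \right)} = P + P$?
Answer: $264480$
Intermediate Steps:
$s{\left(v \right)} = 4 + \frac{v}{2}$
$d{\left(P,I \right)} = 2 P$
$N = - \frac{23}{10}$ ($N = - \frac{9}{4 + \frac{1}{2} \cdot 4} + \frac{2 \cdot 4}{-10} = - \frac{9}{4 + 2} + 8 \left(- \frac{1}{10}\right) = - \frac{9}{6} - \frac{4}{5} = \left(-9\right) \frac{1}{6} - \frac{4}{5} = - \frac{3}{2} - \frac{4}{5} = - \frac{23}{10} \approx -2.3$)
$M{\left(H,G \right)} = -10$ ($M{\left(H,G \right)} = -9 - 1 = -10$)
$\left(-294 + M{\left(N,j{\left(4 \right)} \right)}\right) \left(-451 - 419\right) = \left(-294 - 10\right) \left(-451 - 419\right) = \left(-304\right) \left(-870\right) = 264480$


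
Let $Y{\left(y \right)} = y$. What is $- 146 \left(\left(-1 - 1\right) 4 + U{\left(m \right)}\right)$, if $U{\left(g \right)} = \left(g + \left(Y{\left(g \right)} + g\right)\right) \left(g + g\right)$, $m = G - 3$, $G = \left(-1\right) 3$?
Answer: $-30368$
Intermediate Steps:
$G = -3$
$m = -6$ ($m = -3 - 3 = -6$)
$U{\left(g \right)} = 6 g^{2}$ ($U{\left(g \right)} = \left(g + \left(g + g\right)\right) \left(g + g\right) = \left(g + 2 g\right) 2 g = 3 g 2 g = 6 g^{2}$)
$- 146 \left(\left(-1 - 1\right) 4 + U{\left(m \right)}\right) = - 146 \left(\left(-1 - 1\right) 4 + 6 \left(-6\right)^{2}\right) = - 146 \left(\left(-2\right) 4 + 6 \cdot 36\right) = - 146 \left(-8 + 216\right) = \left(-146\right) 208 = -30368$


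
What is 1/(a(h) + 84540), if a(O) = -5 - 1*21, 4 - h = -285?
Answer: 1/84514 ≈ 1.1832e-5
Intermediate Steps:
h = 289 (h = 4 - 1*(-285) = 4 + 285 = 289)
a(O) = -26 (a(O) = -5 - 21 = -26)
1/(a(h) + 84540) = 1/(-26 + 84540) = 1/84514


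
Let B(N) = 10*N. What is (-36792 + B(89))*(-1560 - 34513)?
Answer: 1295092846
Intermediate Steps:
(-36792 + B(89))*(-1560 - 34513) = (-36792 + 10*89)*(-1560 - 34513) = (-36792 + 890)*(-36073) = -35902*(-36073) = 1295092846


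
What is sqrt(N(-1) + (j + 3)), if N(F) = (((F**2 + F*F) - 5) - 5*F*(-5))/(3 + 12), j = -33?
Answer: I*sqrt(7170)/15 ≈ 5.6451*I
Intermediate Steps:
N(F) = -1/3 + 2*F**2/15 + 5*F/3 (N(F) = (((F**2 + F**2) - 5) + 25*F)/15 = ((2*F**2 - 5) + 25*F)*(1/15) = ((-5 + 2*F**2) + 25*F)*(1/15) = (-5 + 2*F**2 + 25*F)*(1/15) = -1/3 + 2*F**2/15 + 5*F/3)
sqrt(N(-1) + (j + 3)) = sqrt((-1/3 + (2/15)*(-1)**2 + (5/3)*(-1)) + (-33 + 3)) = sqrt((-1/3 + (2/15)*1 - 5/3) - 30) = sqrt((-1/3 + 2/15 - 5/3) - 30) = sqrt(-28/15 - 30) = sqrt(-478/15) = I*sqrt(7170)/15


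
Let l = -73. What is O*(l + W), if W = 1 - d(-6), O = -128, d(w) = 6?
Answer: 9984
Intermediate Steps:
W = -5 (W = 1 - 1*6 = 1 - 6 = -5)
O*(l + W) = -128*(-73 - 5) = -128*(-78) = 9984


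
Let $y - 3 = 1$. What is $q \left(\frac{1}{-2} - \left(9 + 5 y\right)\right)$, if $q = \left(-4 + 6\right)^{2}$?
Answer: $-118$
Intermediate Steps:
$y = 4$ ($y = 3 + 1 = 4$)
$q = 4$ ($q = 2^{2} = 4$)
$q \left(\frac{1}{-2} - \left(9 + 5 y\right)\right) = 4 \left(\frac{1}{-2} - 29\right) = 4 \left(- \frac{1}{2} - 29\right) = 4 \left(- \frac{59}{2}\right) = -118$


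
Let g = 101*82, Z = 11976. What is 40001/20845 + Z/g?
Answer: 290464001/86319145 ≈ 3.3650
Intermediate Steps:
g = 8282
40001/20845 + Z/g = 40001/20845 + 11976/8282 = 40001*(1/20845) + 11976*(1/8282) = 40001/20845 + 5988/4141 = 290464001/86319145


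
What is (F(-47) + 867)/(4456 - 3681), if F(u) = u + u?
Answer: 773/775 ≈ 0.99742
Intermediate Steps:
F(u) = 2*u
(F(-47) + 867)/(4456 - 3681) = (2*(-47) + 867)/(4456 - 3681) = (-94 + 867)/775 = 773*(1/775) = 773/775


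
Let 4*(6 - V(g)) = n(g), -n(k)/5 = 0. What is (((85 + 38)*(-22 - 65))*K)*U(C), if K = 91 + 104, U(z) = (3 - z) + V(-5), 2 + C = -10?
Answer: -43820595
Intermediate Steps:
C = -12 (C = -2 - 10 = -12)
n(k) = 0 (n(k) = -5*0 = 0)
V(g) = 6 (V(g) = 6 - ¼*0 = 6 + 0 = 6)
U(z) = 9 - z (U(z) = (3 - z) + 6 = 9 - z)
K = 195
(((85 + 38)*(-22 - 65))*K)*U(C) = (((85 + 38)*(-22 - 65))*195)*(9 - 1*(-12)) = ((123*(-87))*195)*(9 + 12) = -10701*195*21 = -2086695*21 = -43820595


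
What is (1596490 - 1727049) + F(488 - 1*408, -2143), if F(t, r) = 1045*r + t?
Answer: -2369914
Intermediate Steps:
F(t, r) = t + 1045*r
(1596490 - 1727049) + F(488 - 1*408, -2143) = (1596490 - 1727049) + ((488 - 1*408) + 1045*(-2143)) = -130559 + ((488 - 408) - 2239435) = -130559 + (80 - 2239435) = -130559 - 2239355 = -2369914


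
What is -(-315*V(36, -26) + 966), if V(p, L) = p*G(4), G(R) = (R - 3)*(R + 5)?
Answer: 101094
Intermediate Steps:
G(R) = (-3 + R)*(5 + R)
V(p, L) = 9*p (V(p, L) = p*(-15 + 4**2 + 2*4) = p*(-15 + 16 + 8) = p*9 = 9*p)
-(-315*V(36, -26) + 966) = -(-2835*36 + 966) = -(-315*324 + 966) = -(-102060 + 966) = -1*(-101094) = 101094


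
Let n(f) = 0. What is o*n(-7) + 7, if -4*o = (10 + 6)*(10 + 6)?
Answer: 7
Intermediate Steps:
o = -64 (o = -(10 + 6)*(10 + 6)/4 = -4*16 = -¼*256 = -64)
o*n(-7) + 7 = -64*0 + 7 = 0 + 7 = 7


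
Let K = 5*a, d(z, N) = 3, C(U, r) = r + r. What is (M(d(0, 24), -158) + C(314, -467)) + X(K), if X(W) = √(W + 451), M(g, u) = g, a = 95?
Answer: -931 + √926 ≈ -900.57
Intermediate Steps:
C(U, r) = 2*r
K = 475 (K = 5*95 = 475)
X(W) = √(451 + W)
(M(d(0, 24), -158) + C(314, -467)) + X(K) = (3 + 2*(-467)) + √(451 + 475) = (3 - 934) + √926 = -931 + √926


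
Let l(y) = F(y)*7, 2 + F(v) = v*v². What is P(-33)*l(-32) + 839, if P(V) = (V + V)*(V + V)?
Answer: -999222001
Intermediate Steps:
F(v) = -2 + v³ (F(v) = -2 + v*v² = -2 + v³)
l(y) = -14 + 7*y³ (l(y) = (-2 + y³)*7 = -14 + 7*y³)
P(V) = 4*V² (P(V) = (2*V)*(2*V) = 4*V²)
P(-33)*l(-32) + 839 = (4*(-33)²)*(-14 + 7*(-32)³) + 839 = (4*1089)*(-14 + 7*(-32768)) + 839 = 4356*(-14 - 229376) + 839 = 4356*(-229390) + 839 = -999222840 + 839 = -999222001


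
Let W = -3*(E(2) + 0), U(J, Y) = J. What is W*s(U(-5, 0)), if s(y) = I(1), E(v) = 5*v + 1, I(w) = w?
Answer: -33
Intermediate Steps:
E(v) = 1 + 5*v
s(y) = 1
W = -33 (W = -3*((1 + 5*2) + 0) = -3*((1 + 10) + 0) = -3*(11 + 0) = -3*11 = -33)
W*s(U(-5, 0)) = -33*1 = -33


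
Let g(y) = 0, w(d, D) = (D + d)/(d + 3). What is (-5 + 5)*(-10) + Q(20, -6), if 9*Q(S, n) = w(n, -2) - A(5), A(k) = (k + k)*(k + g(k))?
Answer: -142/27 ≈ -5.2593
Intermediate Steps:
w(d, D) = (D + d)/(3 + d)
A(k) = 2*k**2 (A(k) = (k + k)*(k + 0) = (2*k)*k = 2*k**2)
Q(S, n) = -50/9 + (-2 + n)/(9*(3 + n)) (Q(S, n) = ((-2 + n)/(3 + n) - 2*5**2)/9 = ((-2 + n)/(3 + n) - 2*25)/9 = ((-2 + n)/(3 + n) - 1*50)/9 = ((-2 + n)/(3 + n) - 50)/9 = (-50 + (-2 + n)/(3 + n))/9 = -50/9 + (-2 + n)/(9*(3 + n)))
(-5 + 5)*(-10) + Q(20, -6) = (-5 + 5)*(-10) + (-152 - 49*(-6))/(9*(3 - 6)) = 0*(-10) + (1/9)*(-152 + 294)/(-3) = 0 + (1/9)*(-1/3)*142 = 0 - 142/27 = -142/27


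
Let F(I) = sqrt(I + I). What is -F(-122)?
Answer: -2*I*sqrt(61) ≈ -15.62*I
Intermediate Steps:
F(I) = sqrt(2)*sqrt(I) (F(I) = sqrt(2*I) = sqrt(2)*sqrt(I))
-F(-122) = -sqrt(2)*sqrt(-122) = -sqrt(2)*I*sqrt(122) = -2*I*sqrt(61)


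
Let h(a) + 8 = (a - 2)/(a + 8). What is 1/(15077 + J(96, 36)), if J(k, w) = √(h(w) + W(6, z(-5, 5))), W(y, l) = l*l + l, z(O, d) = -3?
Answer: 331694/5000950465 - 3*I*√66/5000950465 ≈ 6.6326e-5 - 4.8735e-9*I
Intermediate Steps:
h(a) = -8 + (-2 + a)/(8 + a) (h(a) = -8 + (a - 2)/(a + 8) = -8 + (-2 + a)/(8 + a))
W(y, l) = l + l² (W(y, l) = l² + l = l + l²)
J(k, w) = √(6 + (-66 - 7*w)/(8 + w)) (J(k, w) = √((-66 - 7*w)/(8 + w) - 3*(1 - 3)) = √((-66 - 7*w)/(8 + w) - 3*(-2)) = √((-66 - 7*w)/(8 + w) + 6) = √(6 + (-66 - 7*w)/(8 + w)))
1/(15077 + J(96, 36)) = 1/(15077 + √((-18 - 1*36)/(8 + 36))) = 1/(15077 + √((-18 - 36)/44)) = 1/(15077 + √((1/44)*(-54))) = 1/(15077 + √(-27/22)) = 1/(15077 + 3*I*√66/22)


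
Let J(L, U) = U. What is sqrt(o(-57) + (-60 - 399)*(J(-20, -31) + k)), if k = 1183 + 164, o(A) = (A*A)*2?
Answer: 3*I*sqrt(66394) ≈ 773.01*I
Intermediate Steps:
o(A) = 2*A**2 (o(A) = A**2*2 = 2*A**2)
k = 1347
sqrt(o(-57) + (-60 - 399)*(J(-20, -31) + k)) = sqrt(2*(-57)**2 + (-60 - 399)*(-31 + 1347)) = sqrt(2*3249 - 459*1316) = sqrt(6498 - 604044) = sqrt(-597546) = 3*I*sqrt(66394)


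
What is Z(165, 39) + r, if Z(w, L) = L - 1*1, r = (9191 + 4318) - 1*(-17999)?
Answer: 31546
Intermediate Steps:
r = 31508 (r = 13509 + 17999 = 31508)
Z(w, L) = -1 + L (Z(w, L) = L - 1 = -1 + L)
Z(165, 39) + r = (-1 + 39) + 31508 = 38 + 31508 = 31546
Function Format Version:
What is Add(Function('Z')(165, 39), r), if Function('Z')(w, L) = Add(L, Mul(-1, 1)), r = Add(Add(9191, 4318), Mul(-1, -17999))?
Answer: 31546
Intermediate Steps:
r = 31508 (r = Add(13509, 17999) = 31508)
Function('Z')(w, L) = Add(-1, L) (Function('Z')(w, L) = Add(L, -1) = Add(-1, L))
Add(Function('Z')(165, 39), r) = Add(Add(-1, 39), 31508) = Add(38, 31508) = 31546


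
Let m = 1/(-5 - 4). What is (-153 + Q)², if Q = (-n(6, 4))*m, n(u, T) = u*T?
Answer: 203401/9 ≈ 22600.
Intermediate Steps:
n(u, T) = T*u
m = -⅑ (m = 1/(-9) = -⅑ ≈ -0.11111)
Q = 8/3 (Q = -4*6*(-⅑) = -1*24*(-⅑) = -24*(-⅑) = 8/3 ≈ 2.6667)
(-153 + Q)² = (-153 + 8/3)² = (-451/3)² = 203401/9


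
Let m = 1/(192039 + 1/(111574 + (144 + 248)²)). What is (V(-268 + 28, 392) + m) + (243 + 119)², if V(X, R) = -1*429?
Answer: 6653010901829283/50936040283 ≈ 1.3062e+5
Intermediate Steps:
V(X, R) = -429
m = 265238/50936040283 (m = 1/(192039 + 1/(111574 + 392²)) = 1/(192039 + 1/(111574 + 153664)) = 1/(192039 + 1/265238) = 1/(50936040283/265238) = 265238/50936040283 ≈ 5.2073e-6)
(V(-268 + 28, 392) + m) + (243 + 119)² = (-429 + 265238/50936040283) + (243 + 119)² = -21851561016169/50936040283 + 362² = -21851561016169/50936040283 + 131044 = 6653010901829283/50936040283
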